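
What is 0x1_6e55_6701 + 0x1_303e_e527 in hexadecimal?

0x29e944c28

Add column by column in base 16, right to left:
  1+7 = 8
  0+2 = 2
  7+5 = c
  6+e = 4 carry 1
  5+e+1 = 4 carry 1
  5+3+1 = 9
  e+0 = e
  6+3 = 9
  1+1 = 2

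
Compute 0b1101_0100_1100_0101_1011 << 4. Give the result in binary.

0b110101001100010110110000

Left shift by 4: append 4 zero bits.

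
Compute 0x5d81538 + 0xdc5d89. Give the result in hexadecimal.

0x6b472c1

Add column by column in base 16, right to left:
  8+9 = 1 carry 1
  3+8+1 = c
  5+d = 2 carry 1
  1+5+1 = 7
  8+c = 4 carry 1
  d+d+1 = b carry 1
  5+0+1 = 6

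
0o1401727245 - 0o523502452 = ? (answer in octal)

Subtract column by column in base 8:
  5-2 → 3
  4-5 → 7 (borrow)
  2-4-1 → 5 (borrow)
  7-2-1 → 4
  2-0 → 2
  7-5 → 2
  1-3 → 6 (borrow)
  0-2-1 → 5 (borrow)
  4-5-1 → 6 (borrow)
  1-0-1 → 0

0o656224573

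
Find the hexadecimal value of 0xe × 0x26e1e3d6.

Multiply each base-16 digit by 14, carrying:
  6×14 = 84 → write 4 carry 5
  d×14+5 = 187 → write b carry 11
  3×14+11 = 53 → write 5 carry 3
  e×14+3 = 199 → write 7 carry 12
  1×14+12 = 26 → write a carry 1
  e×14+1 = 197 → write 5 carry 12
  6×14+12 = 96 → write 0 carry 6
  2×14+6 = 34 → write 2 carry 2
  remaining carry: 2

0x2205a75b4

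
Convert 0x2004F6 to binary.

Expand each hex digit to 4 bits: 2=0010 0=0000 0=0000 4=0100 F=1111 6=0110.

0b1000000000010011110110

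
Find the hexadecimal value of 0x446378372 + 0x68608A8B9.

0xACC402C2B

Add column by column in base 16, right to left:
  2+9 = B
  7+B = 2 carry 1
  3+8+1 = C
  8+A = 2 carry 1
  7+8+1 = 0 carry 1
  3+0+1 = 4
  6+6 = C
  4+8 = C
  4+6 = A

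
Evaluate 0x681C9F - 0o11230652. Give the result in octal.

0o20565365

0x681C9F = 0o32016237 in octal.
Subtract column by column in base 8:
  7-2 → 5
  3-5 → 6 (borrow)
  2-6-1 → 3 (borrow)
  6-0-1 → 5
  1-3 → 6 (borrow)
  0-2-1 → 5 (borrow)
  2-1-1 → 0
  3-1 → 2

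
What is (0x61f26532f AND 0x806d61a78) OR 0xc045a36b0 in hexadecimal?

0x61f26532f AND 0x806d61a78 = 0x006061228.
Then OR with 0xc045a36b0.

0xc065e36b8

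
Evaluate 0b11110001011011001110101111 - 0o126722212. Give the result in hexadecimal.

0b11110001011011001110101111 = 0x3C5B3AF in hexadecimal.
0o126722212 = 0x15BA48A in hexadecimal.
Subtract column by column in base 16:
  F-A → 5
  A-8 → 2
  3-4 → F (borrow)
  B-A-1 → 0
  5-B → A (borrow)
  C-5-1 → 6
  3-1 → 2

0x26A0F25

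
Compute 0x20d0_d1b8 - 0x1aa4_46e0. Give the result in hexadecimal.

Subtract column by column in base 16:
  8-0 → 8
  b-e → d (borrow)
  1-6-1 → a (borrow)
  d-4-1 → 8
  0-4 → c (borrow)
  d-a-1 → 2
  0-a → 6 (borrow)
  2-1-1 → 0

0x62c8ad8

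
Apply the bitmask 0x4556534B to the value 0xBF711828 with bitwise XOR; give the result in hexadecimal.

0xFA274B63

XOR each hex digit independently (no carries):
  B^4=F, F^5=A, 7^5=2, 1^6=7, 1^5=4, 8^3=B, 2^4=6, 8^B=3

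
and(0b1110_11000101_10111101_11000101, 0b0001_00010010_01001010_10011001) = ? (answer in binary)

0b0000000000000000100010000001

AND bit by bit (1 only where both bits are 1):
  1110110001011011110111000101
& 0001000100100100101010011001
= 0000000000000000100010000001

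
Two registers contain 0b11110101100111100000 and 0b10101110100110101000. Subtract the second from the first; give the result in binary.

0b1000111000000111000

Subtract column by column in base 2:
  0-0 → 0
  0-0 → 0
  0-0 → 0
  0-1 → 1 (borrow)
  0-0-1 → 1 (borrow)
  1-1-1 → 1 (borrow)
  1-0-1 → 0
  1-1 → 0
  1-1 → 0
  0-0 → 0
  0-0 → 0
  1-1 → 0
  1-0 → 1
  0-1 → 1 (borrow)
  1-1-1 → 1 (borrow)
  0-1-1 → 0 (borrow)
  1-0-1 → 0
  1-1 → 0
  1-0 → 1
  1-1 → 0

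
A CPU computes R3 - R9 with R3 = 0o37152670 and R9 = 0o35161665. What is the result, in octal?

Subtract column by column in base 8:
  0-5 → 3 (borrow)
  7-6-1 → 0
  6-6 → 0
  2-1 → 1
  5-6 → 7 (borrow)
  1-1-1 → 7 (borrow)
  7-5-1 → 1
  3-3 → 0

0o1771003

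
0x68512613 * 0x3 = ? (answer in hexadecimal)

0x138f37239

Multiply each base-16 digit by 3, carrying:
  3×3 = 9 → write 9
  1×3 = 3 → write 3
  6×3 = 18 → write 2 carry 1
  2×3+1 = 7 → write 7
  1×3 = 3 → write 3
  5×3 = 15 → write f
  8×3 = 24 → write 8 carry 1
  6×3+1 = 19 → write 3 carry 1
  remaining carry: 1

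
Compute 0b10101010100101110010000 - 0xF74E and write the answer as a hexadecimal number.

0x545442

0b10101010100101110010000 = 0x554B90 in hexadecimal.
Subtract column by column in base 16:
  0-E → 2 (borrow)
  9-4-1 → 4
  B-7 → 4
  4-F → 5 (borrow)
  5-0-1 → 4
  5-0 → 5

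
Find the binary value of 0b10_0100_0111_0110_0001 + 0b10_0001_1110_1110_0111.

Add column by column in base 2, right to left:
  1+1 = 0 carry 1
  0+1+1 = 0 carry 1
  0+1+1 = 0 carry 1
  0+0+1 = 1
  0+0 = 0
  1+1 = 0 carry 1
  1+1+1 = 1 carry 1
  0+1+1 = 0 carry 1
  1+0+1 = 0 carry 1
  1+1+1 = 1 carry 1
  1+1+1 = 1 carry 1
  0+1+1 = 0 carry 1
  0+1+1 = 0 carry 1
  0+0+1 = 1
  1+0 = 1
  0+0 = 0
  0+0 = 0
  1+1 = 0 carry 1
  final carry 1

0b1000110011001001000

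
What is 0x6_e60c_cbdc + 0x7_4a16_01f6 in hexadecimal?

0xe3022cdd2

Add column by column in base 16, right to left:
  c+6 = 2 carry 1
  d+f+1 = d carry 1
  b+1+1 = d
  c+0 = c
  c+6 = 2 carry 1
  0+1+1 = 2
  6+a = 0 carry 1
  e+4+1 = 3 carry 1
  6+7+1 = e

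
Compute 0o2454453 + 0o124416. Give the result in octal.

0o2601071

Add column by column in base 8, right to left:
  3+6 = 1 carry 1
  5+1+1 = 7
  4+4 = 0 carry 1
  4+4+1 = 1 carry 1
  5+2+1 = 0 carry 1
  4+1+1 = 6
  2+0 = 2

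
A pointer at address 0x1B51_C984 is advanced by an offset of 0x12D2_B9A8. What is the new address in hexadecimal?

0x2E24832C

Add column by column in base 16, right to left:
  4+8 = C
  8+A = 2 carry 1
  9+9+1 = 3 carry 1
  C+B+1 = 8 carry 1
  1+2+1 = 4
  5+D = 2 carry 1
  B+2+1 = E
  1+1 = 2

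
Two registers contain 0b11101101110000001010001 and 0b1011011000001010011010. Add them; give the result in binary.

0b101001000110001011101011

Add column by column in base 2, right to left:
  1+0 = 1
  0+1 = 1
  0+0 = 0
  0+1 = 1
  1+1 = 0 carry 1
  0+0+1 = 1
  1+0 = 1
  0+1 = 1
  0+0 = 0
  0+1 = 1
  0+0 = 0
  0+0 = 0
  0+0 = 0
  1+0 = 1
  1+0 = 1
  1+1 = 0 carry 1
  0+1+1 = 0 carry 1
  1+0+1 = 0 carry 1
  1+1+1 = 1 carry 1
  0+1+1 = 0 carry 1
  1+0+1 = 0 carry 1
  1+1+1 = 1 carry 1
  1+0+1 = 0 carry 1
  final carry 1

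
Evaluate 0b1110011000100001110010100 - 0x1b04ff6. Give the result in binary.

0b110111111001110011110

0x1b04ff6 = 0b1101100000100111111110110 in binary.
Subtract column by column in base 2:
  0-0 → 0
  0-1 → 1 (borrow)
  1-1-1 → 1 (borrow)
  0-0-1 → 1 (borrow)
  1-1-1 → 1 (borrow)
  0-1-1 → 0 (borrow)
  0-1-1 → 0 (borrow)
  1-1-1 → 1 (borrow)
  1-1-1 → 1 (borrow)
  1-1-1 → 1 (borrow)
  0-1-1 → 0 (borrow)
  0-1-1 → 0 (borrow)
  0-0-1 → 1 (borrow)
  0-0-1 → 1 (borrow)
  1-1-1 → 1 (borrow)
  0-0-1 → 1 (borrow)
  0-0-1 → 1 (borrow)
  0-0-1 → 1 (borrow)
  1-0-1 → 0
  1-0 → 1
  0-1 → 1 (borrow)
  0-1-1 → 0 (borrow)
  1-0-1 → 0
  1-1 → 0
  1-1 → 0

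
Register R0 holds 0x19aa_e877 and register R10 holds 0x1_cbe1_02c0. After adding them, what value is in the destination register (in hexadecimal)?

Add column by column in base 16, right to left:
  7+0 = 7
  7+c = 3 carry 1
  8+2+1 = b
  e+0 = e
  a+1 = b
  a+e = 8 carry 1
  9+b+1 = 5 carry 1
  1+c+1 = e
  0+1 = 1

0x1e58beb37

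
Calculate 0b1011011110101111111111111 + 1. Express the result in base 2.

The trailing 13 digits are 1 (max in base 2), so adding 1 cascades: they roll to 0 and the next digit up increments.

0b1011011110110000000000000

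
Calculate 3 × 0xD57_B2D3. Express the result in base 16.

0x28071879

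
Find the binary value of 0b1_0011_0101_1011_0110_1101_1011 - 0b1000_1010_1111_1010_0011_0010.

Subtract column by column in base 2:
  1-0 → 1
  1-1 → 0
  0-0 → 0
  1-0 → 1
  1-1 → 0
  0-1 → 1 (borrow)
  1-0-1 → 0
  1-0 → 1
  0-0 → 0
  1-1 → 0
  1-0 → 1
  0-1 → 1 (borrow)
  1-1-1 → 1 (borrow)
  1-1-1 → 1 (borrow)
  0-1-1 → 0 (borrow)
  1-1-1 → 1 (borrow)
  1-0-1 → 0
  0-1 → 1 (borrow)
  1-0-1 → 0
  0-1 → 1 (borrow)
  1-0-1 → 0
  1-0 → 1
  0-0 → 0
  0-1 → 1 (borrow)
  1-0-1 → 0

0b101010101011110010101001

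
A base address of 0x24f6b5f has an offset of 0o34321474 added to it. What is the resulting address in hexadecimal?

0o34321474 = 0x71a33c in hexadecimal.
Add column by column in base 16, right to left:
  f+c = b carry 1
  5+3+1 = 9
  b+3 = e
  6+a = 0 carry 1
  f+1+1 = 1 carry 1
  4+7+1 = c
  2+0 = 2

0x2c10e9b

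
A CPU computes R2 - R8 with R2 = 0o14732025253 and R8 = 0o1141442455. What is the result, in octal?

Subtract column by column in base 8:
  3-5 → 6 (borrow)
  5-5-1 → 7 (borrow)
  2-4-1 → 5 (borrow)
  5-2-1 → 2
  2-4 → 6 (borrow)
  0-4-1 → 3 (borrow)
  2-1-1 → 0
  3-4 → 7 (borrow)
  7-1-1 → 5
  4-1 → 3
  1-0 → 1

0o13570362576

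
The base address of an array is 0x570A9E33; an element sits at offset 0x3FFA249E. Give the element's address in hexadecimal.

0x9704C2D1

Add column by column in base 16, right to left:
  3+E = 1 carry 1
  3+9+1 = D
  E+4 = 2 carry 1
  9+2+1 = C
  A+A = 4 carry 1
  0+F+1 = 0 carry 1
  7+F+1 = 7 carry 1
  5+3+1 = 9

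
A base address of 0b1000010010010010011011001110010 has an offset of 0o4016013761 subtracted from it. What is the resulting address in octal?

0o4204217201

0b1000010010010010011011001110010 = 0o10222233162 in octal.
Subtract column by column in base 8:
  2-1 → 1
  6-6 → 0
  1-7 → 2 (borrow)
  3-3-1 → 7 (borrow)
  3-1-1 → 1
  2-0 → 2
  2-6 → 4 (borrow)
  2-1-1 → 0
  2-0 → 2
  0-4 → 4 (borrow)
  1-0-1 → 0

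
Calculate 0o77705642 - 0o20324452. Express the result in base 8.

0o57361170

Subtract column by column in base 8:
  2-2 → 0
  4-5 → 7 (borrow)
  6-4-1 → 1
  5-4 → 1
  0-2 → 6 (borrow)
  7-3-1 → 3
  7-0 → 7
  7-2 → 5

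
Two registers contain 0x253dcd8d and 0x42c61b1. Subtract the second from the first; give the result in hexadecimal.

Subtract column by column in base 16:
  d-1 → c
  8-b → d (borrow)
  d-1-1 → b
  c-6 → 6
  d-c → 1
  3-2 → 1
  5-4 → 1
  2-0 → 2

0x21116bdc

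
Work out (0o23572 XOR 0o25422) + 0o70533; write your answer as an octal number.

0o76703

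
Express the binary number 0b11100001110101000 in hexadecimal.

Group the bits into nibbles: 0001 1100 0011 1010 1000 → 1c3a8.

0x1c3a8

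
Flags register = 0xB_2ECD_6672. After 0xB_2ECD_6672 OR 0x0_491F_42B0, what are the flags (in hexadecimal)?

0xB6FDF66F2

OR each hex digit independently (no carries):
  B|0=B, 2|4=6, E|9=F, C|1=D, D|F=F, 6|4=6, 6|2=6, 7|B=F, 2|0=2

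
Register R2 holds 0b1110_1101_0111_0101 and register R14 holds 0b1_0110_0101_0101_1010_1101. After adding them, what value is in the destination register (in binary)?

0b101110100001100100010

Add column by column in base 2, right to left:
  1+1 = 0 carry 1
  0+0+1 = 1
  1+1 = 0 carry 1
  0+1+1 = 0 carry 1
  1+0+1 = 0 carry 1
  1+1+1 = 1 carry 1
  1+0+1 = 0 carry 1
  0+1+1 = 0 carry 1
  1+1+1 = 1 carry 1
  0+0+1 = 1
  1+1 = 0 carry 1
  1+0+1 = 0 carry 1
  0+1+1 = 0 carry 1
  1+0+1 = 0 carry 1
  1+1+1 = 1 carry 1
  1+0+1 = 0 carry 1
  0+0+1 = 1
  0+1 = 1
  0+1 = 1
  0+0 = 0
  0+1 = 1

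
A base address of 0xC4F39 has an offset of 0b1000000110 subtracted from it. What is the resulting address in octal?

0o3046463

0xC4F39 = 0o3047471 in octal.
0b1000000110 = 0o1006 in octal.
Subtract column by column in base 8:
  1-6 → 3 (borrow)
  7-0-1 → 6
  4-0 → 4
  7-1 → 6
  4-0 → 4
  0-0 → 0
  3-0 → 3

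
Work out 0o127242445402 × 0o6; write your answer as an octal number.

0o1013717341014

Multiply each base-8 digit by 6, carrying:
  2×6 = 12 → write 4 carry 1
  0×6+1 = 1 → write 1
  4×6 = 24 → write 0 carry 3
  5×6+3 = 33 → write 1 carry 4
  4×6+4 = 28 → write 4 carry 3
  4×6+3 = 27 → write 3 carry 3
  2×6+3 = 15 → write 7 carry 1
  4×6+1 = 25 → write 1 carry 3
  2×6+3 = 15 → write 7 carry 1
  7×6+1 = 43 → write 3 carry 5
  2×6+5 = 17 → write 1 carry 2
  1×6+2 = 8 → write 0 carry 1
  remaining carry: 1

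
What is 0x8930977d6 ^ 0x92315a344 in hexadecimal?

0x1b01cd492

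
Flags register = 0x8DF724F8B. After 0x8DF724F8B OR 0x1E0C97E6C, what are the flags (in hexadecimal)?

0x9FFFB7FEF

OR each hex digit independently (no carries):
  8|1=9, D|E=F, F|0=F, 7|C=F, 2|9=B, 4|7=7, F|E=F, 8|6=E, B|C=F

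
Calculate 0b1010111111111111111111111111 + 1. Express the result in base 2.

The trailing 24 digits are 1 (max in base 2), so adding 1 cascades: they roll to 0 and the next digit up increments.

0b1011000000000000000000000000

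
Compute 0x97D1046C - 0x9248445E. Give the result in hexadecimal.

Subtract column by column in base 16:
  C-E → E (borrow)
  6-5-1 → 0
  4-4 → 0
  0-4 → C (borrow)
  1-8-1 → 8 (borrow)
  D-4-1 → 8
  7-2 → 5
  9-9 → 0

0x588C00E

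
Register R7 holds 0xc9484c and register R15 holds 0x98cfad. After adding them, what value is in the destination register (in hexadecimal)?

0x16217f9

Add column by column in base 16, right to left:
  c+d = 9 carry 1
  4+a+1 = f
  8+f = 7 carry 1
  4+c+1 = 1 carry 1
  9+8+1 = 2 carry 1
  c+9+1 = 6 carry 1
  final carry 1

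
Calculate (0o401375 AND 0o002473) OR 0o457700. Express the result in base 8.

0o401375 AND 0o002473 = 0o000071.
Then OR with 0o457700.

0o457771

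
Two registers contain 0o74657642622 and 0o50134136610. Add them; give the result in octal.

Add column by column in base 8, right to left:
  2+0 = 2
  2+1 = 3
  6+6 = 4 carry 1
  2+6+1 = 1 carry 1
  4+3+1 = 0 carry 1
  6+1+1 = 0 carry 1
  7+4+1 = 4 carry 1
  5+3+1 = 1 carry 1
  6+1+1 = 0 carry 1
  4+0+1 = 5
  7+5 = 4 carry 1
  final carry 1

0o145014001432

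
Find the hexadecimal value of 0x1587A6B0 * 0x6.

Multiply each base-16 digit by 6, carrying:
  0×6 = 0 → write 0
  B×6 = 66 → write 2 carry 4
  6×6+4 = 40 → write 8 carry 2
  A×6+2 = 62 → write E carry 3
  7×6+3 = 45 → write D carry 2
  8×6+2 = 50 → write 2 carry 3
  5×6+3 = 33 → write 1 carry 2
  1×6+2 = 8 → write 8

0x812DE820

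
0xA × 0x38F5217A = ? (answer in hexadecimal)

Multiply each base-16 digit by 10, carrying:
  A×10 = 100 → write 4 carry 6
  7×10+6 = 76 → write C carry 4
  1×10+4 = 14 → write E
  2×10 = 20 → write 4 carry 1
  5×10+1 = 51 → write 3 carry 3
  F×10+3 = 153 → write 9 carry 9
  8×10+9 = 89 → write 9 carry 5
  3×10+5 = 35 → write 3 carry 2
  remaining carry: 2

0x239934EC4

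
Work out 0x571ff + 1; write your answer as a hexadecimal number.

0x57200

The trailing 2 digits are F (max in base 16), so adding 1 cascades: they roll to 0 and the next digit up increments.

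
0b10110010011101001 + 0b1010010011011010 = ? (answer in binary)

Add column by column in base 2, right to left:
  1+0 = 1
  0+1 = 1
  0+0 = 0
  1+1 = 0 carry 1
  0+1+1 = 0 carry 1
  1+0+1 = 0 carry 1
  1+1+1 = 1 carry 1
  1+1+1 = 1 carry 1
  0+0+1 = 1
  0+0 = 0
  1+1 = 0 carry 1
  0+0+1 = 1
  0+0 = 0
  1+1 = 0 carry 1
  1+0+1 = 0 carry 1
  0+1+1 = 0 carry 1
  1+0+1 = 0 carry 1
  final carry 1

0b100000100111000011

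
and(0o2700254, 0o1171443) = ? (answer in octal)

AND each oct digit independently (no carries):
  2&1=0, 7&1=1, 0&7=0, 0&1=0, 2&4=0, 5&4=4, 4&3=0

0o0100040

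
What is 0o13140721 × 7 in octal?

0o116246267

Multiply each base-8 digit by 7, carrying:
  1×7 = 7 → write 7
  2×7 = 14 → write 6 carry 1
  7×7+1 = 50 → write 2 carry 6
  0×7+6 = 6 → write 6
  4×7 = 28 → write 4 carry 3
  1×7+3 = 10 → write 2 carry 1
  3×7+1 = 22 → write 6 carry 2
  1×7+2 = 9 → write 1 carry 1
  remaining carry: 1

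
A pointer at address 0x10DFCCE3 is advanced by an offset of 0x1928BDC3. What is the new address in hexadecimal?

Add column by column in base 16, right to left:
  3+3 = 6
  E+C = A carry 1
  C+D+1 = A carry 1
  C+B+1 = 8 carry 1
  F+8+1 = 8 carry 1
  D+2+1 = 0 carry 1
  0+9+1 = A
  1+1 = 2

0x2A088AA6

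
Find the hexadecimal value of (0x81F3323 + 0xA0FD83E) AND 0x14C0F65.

0xC0B61

Add column by column in base 16, right to left:
  3+E = 1 carry 1
  2+3+1 = 6
  3+8 = B
  3+D = 0 carry 1
  F+F+1 = F carry 1
  1+0+1 = 2
  8+A = 2 carry 1
  final carry 1
Sum = 0x122F0B61; now AND with 0x14C0F65:
  1&0=0, 2&1=0, 2&4=0, F&C=C, 0&0=0, B&F=B, 6&6=6, 1&5=1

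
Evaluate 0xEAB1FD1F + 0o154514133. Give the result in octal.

0o35431112572

0xEAB1FD1F = 0o35254376437 in octal.
Add column by column in base 8, right to left:
  7+3 = 2 carry 1
  3+3+1 = 7
  4+1 = 5
  6+4 = 2 carry 1
  7+1+1 = 1 carry 1
  3+5+1 = 1 carry 1
  4+4+1 = 1 carry 1
  5+5+1 = 3 carry 1
  2+1+1 = 4
  5+0 = 5
  3+0 = 3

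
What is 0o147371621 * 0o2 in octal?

0o316763442

Multiply each base-8 digit by 2, carrying:
  1×2 = 2 → write 2
  2×2 = 4 → write 4
  6×2 = 12 → write 4 carry 1
  1×2+1 = 3 → write 3
  7×2 = 14 → write 6 carry 1
  3×2+1 = 7 → write 7
  7×2 = 14 → write 6 carry 1
  4×2+1 = 9 → write 1 carry 1
  1×2+1 = 3 → write 3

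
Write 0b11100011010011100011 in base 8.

0o3432343

Group the bits in threes: 011 100 011 010 011 100 011 → 3432343.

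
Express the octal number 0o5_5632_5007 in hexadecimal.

0x5b9aa07

Each octal digit is 3 bits: 5=101 5=101 6=110 3=011 2=010 5=101 0=000 0=000 7=111.
Group the bits into nibbles: 0101 1011 1001 1010 1010 0000 0111 → 5b9aa07.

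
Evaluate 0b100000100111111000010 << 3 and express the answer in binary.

0b100000100111111000010000

Left shift by 3: append 3 zero bits.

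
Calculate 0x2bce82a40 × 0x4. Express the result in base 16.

Multiply each base-16 digit by 4, carrying:
  0×4 = 0 → write 0
  4×4 = 16 → write 0 carry 1
  a×4+1 = 41 → write 9 carry 2
  2×4+2 = 10 → write a
  8×4 = 32 → write 0 carry 2
  e×4+2 = 58 → write a carry 3
  c×4+3 = 51 → write 3 carry 3
  b×4+3 = 47 → write f carry 2
  2×4+2 = 10 → write a

0xaf3a0a900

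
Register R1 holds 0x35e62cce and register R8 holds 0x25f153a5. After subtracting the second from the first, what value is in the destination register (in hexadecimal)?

0xff4d929

Subtract column by column in base 16:
  e-5 → 9
  c-a → 2
  c-3 → 9
  2-5 → d (borrow)
  6-1-1 → 4
  e-f → f (borrow)
  5-5-1 → f (borrow)
  3-2-1 → 0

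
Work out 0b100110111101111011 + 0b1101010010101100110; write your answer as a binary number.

0b10010001010011100001

Add column by column in base 2, right to left:
  1+0 = 1
  1+1 = 0 carry 1
  0+1+1 = 0 carry 1
  1+0+1 = 0 carry 1
  1+0+1 = 0 carry 1
  1+1+1 = 1 carry 1
  1+1+1 = 1 carry 1
  0+0+1 = 1
  1+1 = 0 carry 1
  1+0+1 = 0 carry 1
  1+1+1 = 1 carry 1
  1+0+1 = 0 carry 1
  0+0+1 = 1
  1+1 = 0 carry 1
  1+0+1 = 0 carry 1
  0+1+1 = 0 carry 1
  0+0+1 = 1
  1+1 = 0 carry 1
  0+1+1 = 0 carry 1
  final carry 1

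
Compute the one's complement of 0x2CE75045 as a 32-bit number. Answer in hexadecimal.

Each hex digit d becomes F−d:
  2→D, C→3, E→1, 7→8, 5→A, 0→F, 4→B, 5→A

0xD318AFBA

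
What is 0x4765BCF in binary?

0b100011101100101101111001111

Expand each hex digit to 4 bits: 4=0100 7=0111 6=0110 5=0101 B=1011 C=1100 F=1111.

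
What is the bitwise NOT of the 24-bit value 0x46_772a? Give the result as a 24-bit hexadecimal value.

0xb988d5

Each hex digit d becomes f−d:
  4→b, 6→9, 7→8, 7→8, 2→d, a→5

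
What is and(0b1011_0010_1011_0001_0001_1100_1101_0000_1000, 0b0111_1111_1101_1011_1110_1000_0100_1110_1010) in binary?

AND bit by bit (1 only where both bits are 1):
  101100101011000100011100110100001000
& 011111111101101111101000010011101010
= 001100101001000100001000010000001000

0b001100101001000100001000010000001000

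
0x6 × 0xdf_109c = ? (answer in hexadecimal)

0x53a63a8

Multiply each base-16 digit by 6, carrying:
  c×6 = 72 → write 8 carry 4
  9×6+4 = 58 → write a carry 3
  0×6+3 = 3 → write 3
  1×6 = 6 → write 6
  f×6 = 90 → write a carry 5
  d×6+5 = 83 → write 3 carry 5
  remaining carry: 5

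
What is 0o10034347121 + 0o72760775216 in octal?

0o103015344337

Add column by column in base 8, right to left:
  1+6 = 7
  2+1 = 3
  1+2 = 3
  7+5 = 4 carry 1
  4+7+1 = 4 carry 1
  3+7+1 = 3 carry 1
  4+0+1 = 5
  3+6 = 1 carry 1
  0+7+1 = 0 carry 1
  0+2+1 = 3
  1+7 = 0 carry 1
  final carry 1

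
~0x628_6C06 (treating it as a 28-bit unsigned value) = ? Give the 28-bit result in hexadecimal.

Each hex digit d becomes F−d:
  6→9, 2→D, 8→7, 6→9, C→3, 0→F, 6→9

0x9D793F9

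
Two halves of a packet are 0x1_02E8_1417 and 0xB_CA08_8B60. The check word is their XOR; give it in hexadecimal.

0xAC8E09F77

XOR each hex digit independently (no carries):
  1^B=A, 0^C=C, 2^A=8, E^0=E, 8^8=0, 1^8=9, 4^B=F, 1^6=7, 7^0=7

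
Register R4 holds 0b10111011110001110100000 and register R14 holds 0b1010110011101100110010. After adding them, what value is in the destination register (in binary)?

Add column by column in base 2, right to left:
  0+0 = 0
  0+1 = 1
  0+0 = 0
  0+0 = 0
  0+1 = 1
  1+1 = 0 carry 1
  0+0+1 = 1
  1+0 = 1
  1+1 = 0 carry 1
  1+1+1 = 1 carry 1
  0+0+1 = 1
  0+1 = 1
  0+1 = 1
  1+1 = 0 carry 1
  1+0+1 = 0 carry 1
  1+0+1 = 0 carry 1
  1+1+1 = 1 carry 1
  0+1+1 = 0 carry 1
  1+0+1 = 0 carry 1
  1+1+1 = 1 carry 1
  1+0+1 = 0 carry 1
  0+1+1 = 0 carry 1
  1+0+1 = 0 carry 1
  final carry 1

0b100010010001111011010010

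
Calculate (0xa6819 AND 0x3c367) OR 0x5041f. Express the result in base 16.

0xa6819 AND 0x3c367 = 0x24001.
Then OR with 0x5041f.

0x7441f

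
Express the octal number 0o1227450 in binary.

Each octal digit is 3 bits: 1=001 2=010 2=010 7=111 4=100 5=101 0=000.

0b1010010111100101000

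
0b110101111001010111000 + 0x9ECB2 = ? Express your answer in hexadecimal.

0x24DF6A

0b110101111001010111000 = 0x1AF2B8 in hexadecimal.
Add column by column in base 16, right to left:
  8+2 = A
  B+B = 6 carry 1
  2+C+1 = F
  F+E = D carry 1
  A+9+1 = 4 carry 1
  1+0+1 = 2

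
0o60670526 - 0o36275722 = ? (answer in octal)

Subtract column by column in base 8:
  6-2 → 4
  2-2 → 0
  5-7 → 6 (borrow)
  0-5-1 → 2 (borrow)
  7-7-1 → 7 (borrow)
  6-2-1 → 3
  0-6 → 2 (borrow)
  6-3-1 → 2

0o22372604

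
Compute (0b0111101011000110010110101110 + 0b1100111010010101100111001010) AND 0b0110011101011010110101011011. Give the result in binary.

Add column by column in base 2, right to left:
  0+0 = 0
  1+1 = 0 carry 1
  1+0+1 = 0 carry 1
  1+1+1 = 1 carry 1
  0+0+1 = 1
  1+0 = 1
  0+1 = 1
  1+1 = 0 carry 1
  1+1+1 = 1 carry 1
  0+0+1 = 1
  1+0 = 1
  0+1 = 1
  0+1 = 1
  1+0 = 1
  1+1 = 0 carry 1
  0+0+1 = 1
  0+1 = 1
  0+0 = 0
  1+0 = 1
  1+1 = 0 carry 1
  0+0+1 = 1
  1+1 = 0 carry 1
  0+1+1 = 0 carry 1
  1+1+1 = 1 carry 1
  1+0+1 = 0 carry 1
  1+0+1 = 0 carry 1
  1+1+1 = 1 carry 1
  0+1+1 = 0 carry 1
  final carry 1
Sum = 0b10100100101011011111101111000; now AND with 0b0110011101011010110101011011:
  10100100101011011111101111000
& 00110011101011010110101011011
= 00100000101011010110101011000

0b100000101011010110101011000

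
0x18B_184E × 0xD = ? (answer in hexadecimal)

Multiply each base-16 digit by 13, carrying:
  E×13 = 182 → write 6 carry 11
  4×13+11 = 63 → write F carry 3
  8×13+3 = 107 → write B carry 6
  1×13+6 = 19 → write 3 carry 1
  B×13+1 = 144 → write 0 carry 9
  8×13+9 = 113 → write 1 carry 7
  1×13+7 = 20 → write 4 carry 1
  remaining carry: 1

0x14103BF6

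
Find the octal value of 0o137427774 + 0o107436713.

0o247066707

Add column by column in base 8, right to left:
  4+3 = 7
  7+1 = 0 carry 1
  7+7+1 = 7 carry 1
  7+6+1 = 6 carry 1
  2+3+1 = 6
  4+4 = 0 carry 1
  7+7+1 = 7 carry 1
  3+0+1 = 4
  1+1 = 2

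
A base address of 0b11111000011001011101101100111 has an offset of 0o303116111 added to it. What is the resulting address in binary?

0b100010000110010101011110110000

0o303116111 = 0b11000011001001110001001001 in binary.
Add column by column in base 2, right to left:
  1+1 = 0 carry 1
  1+0+1 = 0 carry 1
  1+0+1 = 0 carry 1
  0+1+1 = 0 carry 1
  0+0+1 = 1
  1+0 = 1
  1+1 = 0 carry 1
  0+0+1 = 1
  1+0 = 1
  1+0 = 1
  0+1 = 1
  1+1 = 0 carry 1
  1+1+1 = 1 carry 1
  1+0+1 = 0 carry 1
  0+0+1 = 1
  1+1 = 0 carry 1
  0+0+1 = 1
  0+0 = 0
  1+1 = 0 carry 1
  1+1+1 = 1 carry 1
  0+0+1 = 1
  0+0 = 0
  0+0 = 0
  0+0 = 0
  1+1 = 0 carry 1
  1+1+1 = 1 carry 1
  1+0+1 = 0 carry 1
  1+0+1 = 0 carry 1
  1+0+1 = 0 carry 1
  final carry 1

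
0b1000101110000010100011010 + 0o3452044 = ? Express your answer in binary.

0b1001001010101100100111110

0o3452044 = 0b11100101010000100100 in binary.
Add column by column in base 2, right to left:
  0+0 = 0
  1+0 = 1
  0+1 = 1
  1+0 = 1
  1+0 = 1
  0+1 = 1
  0+0 = 0
  0+0 = 0
  1+0 = 1
  0+0 = 0
  1+1 = 0 carry 1
  0+0+1 = 1
  0+1 = 1
  0+0 = 0
  0+1 = 1
  0+0 = 0
  1+0 = 1
  1+1 = 0 carry 1
  1+1+1 = 1 carry 1
  0+1+1 = 0 carry 1
  1+0+1 = 0 carry 1
  0+0+1 = 1
  0+0 = 0
  0+0 = 0
  1+0 = 1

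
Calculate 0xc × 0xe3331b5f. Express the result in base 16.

0xaa6654874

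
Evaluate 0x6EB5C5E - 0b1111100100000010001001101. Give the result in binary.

0b100111110010101100000010001

0x6EB5C5E = 0b110111010110101110001011110 in binary.
Subtract column by column in base 2:
  0-1 → 1 (borrow)
  1-0-1 → 0
  1-1 → 0
  1-1 → 0
  1-0 → 1
  0-0 → 0
  1-1 → 0
  0-0 → 0
  0-0 → 0
  0-0 → 0
  1-1 → 0
  1-0 → 1
  1-0 → 1
  0-0 → 0
  1-0 → 1
  0-0 → 0
  1-0 → 1
  1-1 → 0
  0-0 → 0
  1-0 → 1
  0-1 → 1 (borrow)
  1-1-1 → 1 (borrow)
  1-1-1 → 1 (borrow)
  1-1-1 → 1 (borrow)
  0-1-1 → 0 (borrow)
  1-0-1 → 0
  1-0 → 1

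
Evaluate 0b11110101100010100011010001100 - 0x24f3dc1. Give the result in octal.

0o3430404313

0b11110101100010100011010001100 = 0o3654243214 in octal.
0x24f3dc1 = 0o223636701 in octal.
Subtract column by column in base 8:
  4-1 → 3
  1-0 → 1
  2-7 → 3 (borrow)
  3-6-1 → 4 (borrow)
  4-3-1 → 0
  2-6 → 4 (borrow)
  4-3-1 → 0
  5-2 → 3
  6-2 → 4
  3-0 → 3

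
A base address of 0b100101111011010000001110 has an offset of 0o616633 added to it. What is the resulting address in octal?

0b100101111011010000001110 = 0o45732016 in octal.
Add column by column in base 8, right to left:
  6+3 = 1 carry 1
  1+3+1 = 5
  0+6 = 6
  2+6 = 0 carry 1
  3+1+1 = 5
  7+6 = 5 carry 1
  5+0+1 = 6
  4+0 = 4

0o46550651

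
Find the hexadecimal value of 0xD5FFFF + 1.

0xD60000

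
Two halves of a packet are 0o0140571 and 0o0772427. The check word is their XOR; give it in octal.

0o0632156

XOR each oct digit independently (no carries):
  0^0=0, 1^7=6, 4^7=3, 0^2=2, 5^4=1, 7^2=5, 1^7=6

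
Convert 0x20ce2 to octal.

0o406342

Expand each hex digit to 4 bits: 2=0010 0=0000 c=1100 e=1110 2=0010.
Group the bits in threes: 100 000 110 011 100 010 → 406342.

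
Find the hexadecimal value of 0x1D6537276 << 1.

1 bits is not a whole number of base-16 digits; in binary: 111010110010100110111001001110110 << 1 = 1110101100101001101110010011101100.

0x3ACA6E4EC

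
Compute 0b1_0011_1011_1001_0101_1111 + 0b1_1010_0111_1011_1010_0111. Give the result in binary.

0b1011100011010100000110

Add column by column in base 2, right to left:
  1+1 = 0 carry 1
  1+1+1 = 1 carry 1
  1+1+1 = 1 carry 1
  1+0+1 = 0 carry 1
  1+0+1 = 0 carry 1
  0+1+1 = 0 carry 1
  1+0+1 = 0 carry 1
  0+1+1 = 0 carry 1
  1+1+1 = 1 carry 1
  0+1+1 = 0 carry 1
  0+0+1 = 1
  1+1 = 0 carry 1
  1+1+1 = 1 carry 1
  1+1+1 = 1 carry 1
  0+1+1 = 0 carry 1
  1+0+1 = 0 carry 1
  1+0+1 = 0 carry 1
  1+1+1 = 1 carry 1
  0+0+1 = 1
  0+1 = 1
  1+1 = 0 carry 1
  final carry 1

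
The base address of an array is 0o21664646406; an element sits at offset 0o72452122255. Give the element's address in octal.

Add column by column in base 8, right to left:
  6+5 = 3 carry 1
  0+5+1 = 6
  4+2 = 6
  6+2 = 0 carry 1
  4+2+1 = 7
  6+1 = 7
  4+2 = 6
  6+5 = 3 carry 1
  6+4+1 = 3 carry 1
  1+2+1 = 4
  2+7 = 1 carry 1
  final carry 1

0o114336770663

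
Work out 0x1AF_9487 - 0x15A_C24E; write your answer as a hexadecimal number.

0x54D239

Subtract column by column in base 16:
  7-E → 9 (borrow)
  8-4-1 → 3
  4-2 → 2
  9-C → D (borrow)
  F-A-1 → 4
  A-5 → 5
  1-1 → 0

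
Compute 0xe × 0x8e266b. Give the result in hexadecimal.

Multiply each base-16 digit by 14, carrying:
  b×14 = 154 → write a carry 9
  6×14+9 = 93 → write d carry 5
  6×14+5 = 89 → write 9 carry 5
  2×14+5 = 33 → write 1 carry 2
  e×14+2 = 198 → write 6 carry 12
  8×14+12 = 124 → write c carry 7
  remaining carry: 7

0x7c619da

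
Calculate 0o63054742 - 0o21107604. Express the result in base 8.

0o41745136

Subtract column by column in base 8:
  2-4 → 6 (borrow)
  4-0-1 → 3
  7-6 → 1
  4-7 → 5 (borrow)
  5-0-1 → 4
  0-1 → 7 (borrow)
  3-1-1 → 1
  6-2 → 4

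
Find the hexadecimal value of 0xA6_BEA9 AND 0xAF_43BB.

0xA602A9

AND each hex digit independently (no carries):
  A&A=A, 6&F=6, B&4=0, E&3=2, A&B=A, 9&B=9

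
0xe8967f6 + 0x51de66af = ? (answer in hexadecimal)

0x6067cea5

Add column by column in base 16, right to left:
  6+f = 5 carry 1
  f+a+1 = a carry 1
  7+6+1 = e
  6+6 = c
  9+e = 7 carry 1
  8+d+1 = 6 carry 1
  e+1+1 = 0 carry 1
  0+5+1 = 6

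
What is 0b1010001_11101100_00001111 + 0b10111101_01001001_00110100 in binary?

0b1000011110011010101000011

Add column by column in base 2, right to left:
  1+0 = 1
  1+0 = 1
  1+1 = 0 carry 1
  1+0+1 = 0 carry 1
  0+1+1 = 0 carry 1
  0+1+1 = 0 carry 1
  0+0+1 = 1
  0+0 = 0
  0+1 = 1
  0+0 = 0
  1+0 = 1
  1+1 = 0 carry 1
  0+0+1 = 1
  1+0 = 1
  1+1 = 0 carry 1
  1+0+1 = 0 carry 1
  1+1+1 = 1 carry 1
  0+0+1 = 1
  0+1 = 1
  0+1 = 1
  1+1 = 0 carry 1
  0+1+1 = 0 carry 1
  1+0+1 = 0 carry 1
  0+1+1 = 0 carry 1
  final carry 1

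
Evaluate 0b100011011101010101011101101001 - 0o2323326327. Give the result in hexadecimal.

0x1027AA92

0b100011011101010101011101101001 = 0x23755769 in hexadecimal.
0o2323326327 = 0x134DACD7 in hexadecimal.
Subtract column by column in base 16:
  9-7 → 2
  6-D → 9 (borrow)
  7-C-1 → A (borrow)
  5-A-1 → A (borrow)
  5-D-1 → 7 (borrow)
  7-4-1 → 2
  3-3 → 0
  2-1 → 1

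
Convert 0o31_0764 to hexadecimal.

0x191F4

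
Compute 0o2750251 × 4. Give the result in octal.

0o13641244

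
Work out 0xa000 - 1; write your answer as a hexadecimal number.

The trailing 3 digits are 0, so subtracting 1 borrows through: they become F and the next digit up decrements.

0x9fff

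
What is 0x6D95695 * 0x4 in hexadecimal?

Multiply each base-16 digit by 4, carrying:
  5×4 = 20 → write 4 carry 1
  9×4+1 = 37 → write 5 carry 2
  6×4+2 = 26 → write A carry 1
  5×4+1 = 21 → write 5 carry 1
  9×4+1 = 37 → write 5 carry 2
  D×4+2 = 54 → write 6 carry 3
  6×4+3 = 27 → write B carry 1
  remaining carry: 1

0x1B655A54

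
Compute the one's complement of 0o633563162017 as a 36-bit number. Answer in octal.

0o144214615760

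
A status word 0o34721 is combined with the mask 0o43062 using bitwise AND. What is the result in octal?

AND each oct digit independently (no carries):
  3&4=0, 4&3=0, 7&0=0, 2&6=2, 1&2=0

0o00020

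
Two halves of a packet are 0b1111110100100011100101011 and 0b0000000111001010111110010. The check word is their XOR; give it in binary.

XOR bit by bit (1 where the bits differ):
  1111110100100011100101011
^ 0000000111001010111110010
= 1111110011101001011011001

0b1111110011101001011011001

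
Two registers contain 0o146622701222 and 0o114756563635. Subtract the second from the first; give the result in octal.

Subtract column by column in base 8:
  2-5 → 5 (borrow)
  2-3-1 → 6 (borrow)
  2-6-1 → 3 (borrow)
  1-3-1 → 5 (borrow)
  0-6-1 → 1 (borrow)
  7-5-1 → 1
  2-6 → 4 (borrow)
  2-5-1 → 4 (borrow)
  6-7-1 → 6 (borrow)
  6-4-1 → 1
  4-1 → 3
  1-1 → 0

0o31644115365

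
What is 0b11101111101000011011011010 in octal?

0o357503332

Group the bits in threes: 011 101 111 101 000 011 011 011 010 → 357503332.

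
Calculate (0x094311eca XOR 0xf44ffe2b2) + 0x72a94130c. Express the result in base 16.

0x16fb630f84

First 0x094311eca XOR 0xf44ffe2b2 = 0xfd0cefc78.
Add column by column in base 16, right to left:
  8+c = 4 carry 1
  7+0+1 = 8
  c+3 = f
  f+1 = 0 carry 1
  e+4+1 = 3 carry 1
  c+9+1 = 6 carry 1
  0+a+1 = b
  d+2 = f
  f+7 = 6 carry 1
  final carry 1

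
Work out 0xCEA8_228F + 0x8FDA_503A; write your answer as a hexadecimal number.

0x15E8272C9

Add column by column in base 16, right to left:
  F+A = 9 carry 1
  8+3+1 = C
  2+0 = 2
  2+5 = 7
  8+A = 2 carry 1
  A+D+1 = 8 carry 1
  E+F+1 = E carry 1
  C+8+1 = 5 carry 1
  final carry 1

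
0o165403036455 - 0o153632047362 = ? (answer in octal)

0o11550767073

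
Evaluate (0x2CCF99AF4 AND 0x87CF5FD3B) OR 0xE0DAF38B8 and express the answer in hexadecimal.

0x2CCF99AF4 AND 0x87CF5FD3B = 0x04CF19830.
Then OR with 0xE0DAF38B8.

0xE4DFFB8B8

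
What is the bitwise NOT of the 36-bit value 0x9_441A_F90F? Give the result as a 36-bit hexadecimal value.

0x6BBE506F0

Each hex digit d becomes F−d:
  9→6, 4→B, 4→B, 1→E, A→5, F→0, 9→6, 0→F, F→0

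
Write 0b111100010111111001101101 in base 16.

0xf17e6d

Group the bits into nibbles: 1111 0001 0111 1110 0110 1101 → f17e6d.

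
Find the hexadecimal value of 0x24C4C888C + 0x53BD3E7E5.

0x788207071

Add column by column in base 16, right to left:
  C+5 = 1 carry 1
  8+E+1 = 7 carry 1
  8+7+1 = 0 carry 1
  8+E+1 = 7 carry 1
  C+3+1 = 0 carry 1
  4+D+1 = 2 carry 1
  C+B+1 = 8 carry 1
  4+3+1 = 8
  2+5 = 7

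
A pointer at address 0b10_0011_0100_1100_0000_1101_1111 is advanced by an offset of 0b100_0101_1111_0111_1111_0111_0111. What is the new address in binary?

0b110100101000100000001010110

Add column by column in base 2, right to left:
  1+1 = 0 carry 1
  1+1+1 = 1 carry 1
  1+1+1 = 1 carry 1
  1+0+1 = 0 carry 1
  1+1+1 = 1 carry 1
  0+1+1 = 0 carry 1
  1+1+1 = 1 carry 1
  1+0+1 = 0 carry 1
  0+1+1 = 0 carry 1
  0+1+1 = 0 carry 1
  0+1+1 = 0 carry 1
  0+1+1 = 0 carry 1
  0+1+1 = 0 carry 1
  0+1+1 = 0 carry 1
  1+1+1 = 1 carry 1
  1+0+1 = 0 carry 1
  0+1+1 = 0 carry 1
  0+1+1 = 0 carry 1
  1+1+1 = 1 carry 1
  0+1+1 = 0 carry 1
  1+1+1 = 1 carry 1
  1+0+1 = 0 carry 1
  0+1+1 = 0 carry 1
  0+0+1 = 1
  0+0 = 0
  1+0 = 1
  0+1 = 1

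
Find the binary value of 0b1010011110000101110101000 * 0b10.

Multiply each base-2 digit by 2, carrying:
  0×2 = 0 → write 0
  0×2 = 0 → write 0
  0×2 = 0 → write 0
  1×2 = 2 → write 0 carry 1
  0×2+1 = 1 → write 1
  1×2 = 2 → write 0 carry 1
  0×2+1 = 1 → write 1
  1×2 = 2 → write 0 carry 1
  1×2+1 = 3 → write 1 carry 1
  1×2+1 = 3 → write 1 carry 1
  0×2+1 = 1 → write 1
  1×2 = 2 → write 0 carry 1
  0×2+1 = 1 → write 1
  0×2 = 0 → write 0
  0×2 = 0 → write 0
  0×2 = 0 → write 0
  1×2 = 2 → write 0 carry 1
  1×2+1 = 3 → write 1 carry 1
  1×2+1 = 3 → write 1 carry 1
  1×2+1 = 3 → write 1 carry 1
  0×2+1 = 1 → write 1
  0×2 = 0 → write 0
  1×2 = 2 → write 0 carry 1
  0×2+1 = 1 → write 1
  1×2 = 2 → write 0 carry 1
  remaining carry: 1

0b10100111100001011101010000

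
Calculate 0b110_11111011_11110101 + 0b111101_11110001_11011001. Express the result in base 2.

0b10001001110110111001110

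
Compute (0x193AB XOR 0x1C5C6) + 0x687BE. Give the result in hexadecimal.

0x6DE2B

First 0x193AB XOR 0x1C5C6 = 0x0566D.
Add column by column in base 16, right to left:
  D+E = B carry 1
  6+B+1 = 2 carry 1
  6+7+1 = E
  5+8 = D
  0+6 = 6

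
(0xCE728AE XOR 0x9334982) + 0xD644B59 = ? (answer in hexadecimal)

First 0xCE728AE XOR 0x9334982 = 0x5D4612C.
Add column by column in base 16, right to left:
  C+9 = 5 carry 1
  2+5+1 = 8
  1+B = C
  6+4 = A
  4+4 = 8
  D+6 = 3 carry 1
  5+D+1 = 3 carry 1
  final carry 1

0x1338AC85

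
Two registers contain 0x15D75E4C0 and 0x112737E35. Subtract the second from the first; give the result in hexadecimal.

Subtract column by column in base 16:
  0-5 → B (borrow)
  C-3-1 → 8
  4-E → 6 (borrow)
  E-7-1 → 6
  5-3 → 2
  7-7 → 0
  D-2 → B
  5-1 → 4
  1-1 → 0

0x4B02668B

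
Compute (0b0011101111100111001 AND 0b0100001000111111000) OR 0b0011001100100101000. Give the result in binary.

0b11001100100111000

0b0011101111100111001 AND 0b0100001000111111000 = 0b0000001000100111000.
Then OR with 0b0011001100100101000.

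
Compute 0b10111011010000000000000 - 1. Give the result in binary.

The trailing 13 digits are 0, so subtracting 1 borrows through: they become 1 and the next digit up decrements.

0b10111011001111111111111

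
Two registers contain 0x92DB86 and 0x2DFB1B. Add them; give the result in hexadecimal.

Add column by column in base 16, right to left:
  6+B = 1 carry 1
  8+1+1 = A
  B+B = 6 carry 1
  D+F+1 = D carry 1
  2+D+1 = 0 carry 1
  9+2+1 = C

0xC0D6A1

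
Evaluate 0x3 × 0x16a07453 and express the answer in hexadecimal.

Multiply each base-16 digit by 3, carrying:
  3×3 = 9 → write 9
  5×3 = 15 → write f
  4×3 = 12 → write c
  7×3 = 21 → write 5 carry 1
  0×3+1 = 1 → write 1
  a×3 = 30 → write e carry 1
  6×3+1 = 19 → write 3 carry 1
  1×3+1 = 4 → write 4

0x43e15cf9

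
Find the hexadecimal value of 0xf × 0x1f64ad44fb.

0x1d6e6270ab5

Multiply each base-16 digit by 15, carrying:
  b×15 = 165 → write 5 carry 10
  f×15+10 = 235 → write b carry 14
  4×15+14 = 74 → write a carry 4
  4×15+4 = 64 → write 0 carry 4
  d×15+4 = 199 → write 7 carry 12
  a×15+12 = 162 → write 2 carry 10
  4×15+10 = 70 → write 6 carry 4
  6×15+4 = 94 → write e carry 5
  f×15+5 = 230 → write 6 carry 14
  1×15+14 = 29 → write d carry 1
  remaining carry: 1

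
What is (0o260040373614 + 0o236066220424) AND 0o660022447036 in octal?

Add column by column in base 8, right to left:
  4+4 = 0 carry 1
  1+2+1 = 4
  6+4 = 2 carry 1
  3+0+1 = 4
  7+2 = 1 carry 1
  3+2+1 = 6
  0+6 = 6
  4+6 = 2 carry 1
  0+0+1 = 1
  0+6 = 6
  6+3 = 1 carry 1
  2+2+1 = 5
Sum = 0o516126614240; now AND with 0o660022447036:
  5&6=4, 1&6=0, 6&0=0, 1&0=0, 2&2=2, 6&2=2, 6&4=4, 1&4=0, 4&7=4, 2&0=0, 4&3=0, 0&6=0

0o400022404000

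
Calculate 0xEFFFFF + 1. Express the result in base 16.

0xF00000

The trailing 5 digits are F (max in base 16), so adding 1 cascades: they roll to 0 and the next digit up increments.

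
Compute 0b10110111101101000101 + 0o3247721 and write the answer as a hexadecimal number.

0b10110111101101000101 = 0xb7b45 in hexadecimal.
0o3247721 = 0xd4fd1 in hexadecimal.
Add column by column in base 16, right to left:
  5+1 = 6
  4+d = 1 carry 1
  b+f+1 = b carry 1
  7+4+1 = c
  b+d = 8 carry 1
  final carry 1

0x18cb16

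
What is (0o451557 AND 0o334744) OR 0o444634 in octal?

0o451557 AND 0o334744 = 0o010544.
Then OR with 0o444634.

0o454774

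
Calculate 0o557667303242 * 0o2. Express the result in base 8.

0o1337556606504

Multiply each base-8 digit by 2, carrying:
  2×2 = 4 → write 4
  4×2 = 8 → write 0 carry 1
  2×2+1 = 5 → write 5
  3×2 = 6 → write 6
  0×2 = 0 → write 0
  3×2 = 6 → write 6
  7×2 = 14 → write 6 carry 1
  6×2+1 = 13 → write 5 carry 1
  6×2+1 = 13 → write 5 carry 1
  7×2+1 = 15 → write 7 carry 1
  5×2+1 = 11 → write 3 carry 1
  5×2+1 = 11 → write 3 carry 1
  remaining carry: 1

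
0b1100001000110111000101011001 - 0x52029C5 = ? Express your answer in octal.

0b1100001000110111000101011001 = 0o1410670531 in octal.
0x52029C5 = 0o510024705 in octal.
Subtract column by column in base 8:
  1-5 → 4 (borrow)
  3-0-1 → 2
  5-7 → 6 (borrow)
  0-4-1 → 3 (borrow)
  7-2-1 → 4
  6-0 → 6
  0-0 → 0
  1-1 → 0
  4-5 → 7 (borrow)
  1-0-1 → 0

0o700643624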